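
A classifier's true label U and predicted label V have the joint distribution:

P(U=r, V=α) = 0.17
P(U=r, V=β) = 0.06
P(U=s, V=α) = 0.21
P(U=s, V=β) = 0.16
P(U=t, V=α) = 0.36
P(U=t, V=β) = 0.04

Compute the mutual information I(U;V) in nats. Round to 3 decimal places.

Marginals: p(U) = (0.2300, 0.3700, 0.4000), p(V) = (0.7400, 0.2600).
I(U;V) = Σ p(x,y)·ln[p(x,y)/(p(x)p(y))].
  (r,α): 0.17·ln(0.9988) = -0.0002
  (r,β): 0.06·ln(1.0033) = 0.0002
  (s,α): 0.21·ln(0.7670) = -0.0557
  (s,β): 0.16·ln(1.6632) = 0.0814
  (t,α): 0.36·ln(1.2162) = 0.0705
  (t,β): 0.04·ln(0.3846) = -0.0382
Sum = 0.058 nats.

0.058 nats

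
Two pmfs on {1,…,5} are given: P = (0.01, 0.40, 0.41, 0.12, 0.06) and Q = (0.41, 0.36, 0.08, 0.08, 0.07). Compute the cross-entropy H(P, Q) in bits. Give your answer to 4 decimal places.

2.7639 bits

H(P,Q) = −Σ p·log₂ q.
  −0.01·log₂(0.41) = 0.01286
  −0.40·log₂(0.36) = 0.58957
  −0.41·log₂(0.08) = 1.49398
  −0.12·log₂(0.08) = 0.43726
  −0.06·log₂(0.07) = 0.23019
H(P,Q) = 2.7639 bits.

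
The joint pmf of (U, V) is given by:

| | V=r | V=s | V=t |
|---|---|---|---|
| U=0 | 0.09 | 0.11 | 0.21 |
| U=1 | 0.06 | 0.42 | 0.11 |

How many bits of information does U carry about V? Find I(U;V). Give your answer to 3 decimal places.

Marginals: p(U) = (0.4100, 0.5900), p(V) = (0.1500, 0.5300, 0.3200).
I(U;V) = Σ p(x,y)·log₂[p(x,y)/(p(x)p(y))].
  (0,r): 0.09·log₂(1.4634) = 0.0494
  (0,s): 0.11·log₂(0.5062) = -0.1080
  (0,t): 0.21·log₂(1.6006) = 0.1425
  (1,r): 0.06·log₂(0.6780) = -0.0336
  (1,s): 0.42·log₂(1.3431) = 0.1788
  (1,t): 0.11·log₂(0.5826) = -0.0857
Sum = 0.143 bits.

0.143 bits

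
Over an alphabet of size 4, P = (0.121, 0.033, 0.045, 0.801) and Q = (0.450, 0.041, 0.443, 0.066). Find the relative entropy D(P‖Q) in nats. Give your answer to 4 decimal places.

1.7305 nats

D(P‖Q) = Σ p·ln(p/q).
  0.121·ln(0.121/0.450) = -0.15893
  0.033·ln(0.033/0.041) = -0.00716
  0.045·ln(0.045/0.443) = -0.10291
  0.801·ln(0.801/0.066) = 1.99946
D(P‖Q) = 1.7305 nats.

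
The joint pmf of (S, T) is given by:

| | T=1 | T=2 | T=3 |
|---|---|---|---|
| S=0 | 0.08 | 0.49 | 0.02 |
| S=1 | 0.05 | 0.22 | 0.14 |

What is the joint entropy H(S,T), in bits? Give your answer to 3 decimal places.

2.002 bits

H(S,T) = −Σ p(x,y)·log₂ p(x,y) over all 6 cells.
  cell (0,1): −0.08·log₂0.08 = 0.2915
  cell (0,2): −0.49·log₂0.49 = 0.5043
  cell (0,3): −0.02·log₂0.02 = 0.1129
  cell (1,1): −0.05·log₂0.05 = 0.2161
  cell (1,2): −0.22·log₂0.22 = 0.4806
  cell (1,3): −0.14·log₂0.14 = 0.3971
Sum = 2.002 bits.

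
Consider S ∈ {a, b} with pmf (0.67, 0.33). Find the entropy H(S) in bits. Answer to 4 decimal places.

H(S) = −Σ p·log₂ p.
  −(0.67)·log₂(0.67) = 0.38710
  −(0.33)·log₂(0.33) = 0.52782
Sum: 0.38710 + 0.52782 = 0.9149 bits.

0.9149 bits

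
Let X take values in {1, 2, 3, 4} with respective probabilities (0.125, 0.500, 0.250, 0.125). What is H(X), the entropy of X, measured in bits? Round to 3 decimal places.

1.750 bits

H(X) = −Σ p·log₂ p.
  −(0.125)·log₂(0.125) = 0.3750
  −(0.500)·log₂(0.500) = 0.5000
  −(0.250)·log₂(0.250) = 0.5000
  −(0.125)·log₂(0.125) = 0.3750
Sum: 0.3750 + 0.5000 + 0.5000 + 0.3750 = 1.750 bits.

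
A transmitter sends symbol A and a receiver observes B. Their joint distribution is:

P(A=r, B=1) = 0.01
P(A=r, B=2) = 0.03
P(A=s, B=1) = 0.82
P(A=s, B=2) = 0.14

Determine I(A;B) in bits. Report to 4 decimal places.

0.0499 bits

Marginals: p(A) = (0.0400, 0.9600), p(B) = (0.8300, 0.1700).
I(A;B) = Σ p(x,y)·log₂[p(x,y)/(p(x)p(y))].
  (r,1): 0.01·log₂(0.3012) = -0.01731
  (r,2): 0.03·log₂(4.4118) = 0.06424
  (s,1): 0.82·log₂(1.0291) = 0.03395
  (s,2): 0.14·log₂(0.8578) = -0.03097
Sum = 0.0499 bits.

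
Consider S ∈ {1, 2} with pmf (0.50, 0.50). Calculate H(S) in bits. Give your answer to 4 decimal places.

H(S) = −Σ p·log₂ p.
  −(0.50)·log₂(0.50) = 0.50000
  −(0.50)·log₂(0.50) = 0.50000
Sum: 0.50000 + 0.50000 = 1.0000 bits.

1.0000 bits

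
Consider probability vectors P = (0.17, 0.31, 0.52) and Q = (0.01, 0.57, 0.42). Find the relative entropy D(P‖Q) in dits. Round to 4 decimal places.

0.1754 dits

D(P‖Q) = Σ p·log₁₀(p/q).
  0.17·log₁₀(0.17/0.01) = 0.20918
  0.31·log₁₀(0.31/0.57) = -0.08200
  0.52·log₁₀(0.52/0.42) = 0.04823
D(P‖Q) = 0.1754 dits.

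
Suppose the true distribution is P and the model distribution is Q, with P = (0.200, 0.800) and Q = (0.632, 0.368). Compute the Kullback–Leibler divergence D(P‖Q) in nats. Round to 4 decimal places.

0.3911 nats

D(P‖Q) = Σ p·ln(p/q).
  0.200·ln(0.200/0.632) = -0.23011
  0.800·ln(0.800/0.368) = 0.62122
D(P‖Q) = 0.3911 nats.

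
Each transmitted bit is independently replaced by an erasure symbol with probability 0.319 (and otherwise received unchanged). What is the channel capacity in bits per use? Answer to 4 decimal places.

0.6810 bits

Binary erasure channel: capacity C = 1 − ε.
C = 1 − 0.319 = 0.6810 bits per channel use.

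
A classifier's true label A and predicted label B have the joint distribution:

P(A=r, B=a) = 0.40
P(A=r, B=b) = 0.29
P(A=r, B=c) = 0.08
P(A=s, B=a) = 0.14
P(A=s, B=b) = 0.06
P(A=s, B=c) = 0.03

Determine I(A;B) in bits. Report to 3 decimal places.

0.008 bits

Marginals: p(A) = (0.7700, 0.2300), p(B) = (0.5400, 0.3500, 0.1100).
I(A;B) = Σ p(x,y)·log₂[p(x,y)/(p(x)p(y))].
  (r,a): 0.40·log₂(0.9620) = -0.0224
  (r,b): 0.29·log₂(1.0761) = 0.0307
  (r,c): 0.08·log₂(0.9445) = -0.0066
  (s,a): 0.14·log₂(1.1272) = 0.0242
  (s,b): 0.06·log₂(0.7453) = -0.0254
  (s,c): 0.03·log₂(1.1858) = 0.0074
Sum = 0.008 bits.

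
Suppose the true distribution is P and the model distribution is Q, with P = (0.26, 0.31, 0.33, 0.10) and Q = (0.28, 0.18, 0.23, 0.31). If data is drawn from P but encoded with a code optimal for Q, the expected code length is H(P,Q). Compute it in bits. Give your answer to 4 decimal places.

H(P,Q) = −Σ p·log₂ q.
  −0.26·log₂(0.28) = 0.47749
  −0.31·log₂(0.18) = 0.76692
  −0.33·log₂(0.23) = 0.69970
  −0.10·log₂(0.31) = 0.16897
H(P,Q) = 2.1131 bits.

2.1131 bits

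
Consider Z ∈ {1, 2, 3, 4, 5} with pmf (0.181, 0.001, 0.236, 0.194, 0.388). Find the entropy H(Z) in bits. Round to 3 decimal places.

1.937 bits

H(Z) = −Σ p·log₂ p.
  −(0.181)·log₂(0.181) = 0.4463
  −(0.001)·log₂(0.001) = 0.0100
  −(0.236)·log₂(0.236) = 0.4916
  −(0.194)·log₂(0.194) = 0.4590
  −(0.388)·log₂(0.388) = 0.5300
Sum: 0.4463 + 0.0100 + 0.4916 + 0.4590 + 0.5300 = 1.937 bits.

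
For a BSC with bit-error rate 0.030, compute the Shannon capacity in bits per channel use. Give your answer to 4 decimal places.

Binary symmetric channel: C = 1 − h₂(ε) where h₂ is the binary entropy function.
h₂(0.030) = −0.030·log₂0.030 − 0.970·log₂0.970 = 0.1944.
C = 1 − 0.1944 = 0.8056 bits per channel use.

0.8056 bits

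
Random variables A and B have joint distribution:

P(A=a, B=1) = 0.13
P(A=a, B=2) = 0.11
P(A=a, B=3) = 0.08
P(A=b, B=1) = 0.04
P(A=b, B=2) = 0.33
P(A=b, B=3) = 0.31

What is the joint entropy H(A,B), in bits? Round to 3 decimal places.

2.262 bits

H(A,B) = −Σ p(x,y)·log₂ p(x,y) over all 6 cells.
  cell (a,1): −0.13·log₂0.13 = 0.3826
  cell (a,2): −0.11·log₂0.11 = 0.3503
  cell (a,3): −0.08·log₂0.08 = 0.2915
  cell (b,1): −0.04·log₂0.04 = 0.1858
  cell (b,2): −0.33·log₂0.33 = 0.5278
  cell (b,3): −0.31·log₂0.31 = 0.5238
Sum = 2.262 bits.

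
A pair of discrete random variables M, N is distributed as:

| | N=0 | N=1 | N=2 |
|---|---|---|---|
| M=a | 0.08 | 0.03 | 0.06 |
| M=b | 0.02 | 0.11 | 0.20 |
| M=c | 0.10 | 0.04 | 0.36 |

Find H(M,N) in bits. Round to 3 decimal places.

2.663 bits

H(M,N) = −Σ p(x,y)·log₂ p(x,y) over all 9 cells.
  cell (a,0): −0.08·log₂0.08 = 0.2915
  cell (a,1): −0.03·log₂0.03 = 0.1518
  cell (a,2): −0.06·log₂0.06 = 0.2435
  cell (b,0): −0.02·log₂0.02 = 0.1129
  cell (b,1): −0.11·log₂0.11 = 0.3503
  cell (b,2): −0.20·log₂0.20 = 0.4644
  cell (c,0): −0.10·log₂0.10 = 0.3322
  cell (c,1): −0.04·log₂0.04 = 0.1858
  cell (c,2): −0.36·log₂0.36 = 0.5306
Sum = 2.663 bits.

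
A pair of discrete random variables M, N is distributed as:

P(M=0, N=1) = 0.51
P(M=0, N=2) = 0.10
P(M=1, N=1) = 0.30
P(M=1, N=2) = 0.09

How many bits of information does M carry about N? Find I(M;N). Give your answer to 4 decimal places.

0.0049 bits

Marginals: p(M) = (0.6100, 0.3900), p(N) = (0.8100, 0.1900).
I(M;N) = H(M) + H(N) − H(M,N).
H(M) = 0.9648, H(N) = 0.7015, H(M,N) = 1.6614.
I(M;N) = 0.9648 + 0.7015 − 1.6614 = 0.0049 bits.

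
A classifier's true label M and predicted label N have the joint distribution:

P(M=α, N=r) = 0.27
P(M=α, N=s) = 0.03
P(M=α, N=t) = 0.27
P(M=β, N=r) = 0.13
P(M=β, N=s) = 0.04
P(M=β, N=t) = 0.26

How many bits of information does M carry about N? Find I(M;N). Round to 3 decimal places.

Marginals: p(M) = (0.5700, 0.4300), p(N) = (0.4000, 0.0700, 0.5300).
I(M;N) = Σ p(x,y)·log₂[p(x,y)/(p(x)p(y))].
  (α,r): 0.27·log₂(1.1842) = 0.0659
  (α,s): 0.03·log₂(0.7519) = -0.0123
  (α,t): 0.27·log₂(0.8937) = -0.0438
  (β,r): 0.13·log₂(0.7558) = -0.0525
  (β,s): 0.04·log₂(1.3289) = 0.0164
  (β,t): 0.26·log₂(1.1409) = 0.0494
Sum = 0.023 bits.

0.023 bits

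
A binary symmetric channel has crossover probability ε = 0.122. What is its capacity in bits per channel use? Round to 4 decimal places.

0.4649 bits

Binary symmetric channel: C = 1 − h₂(ε) where h₂ is the binary entropy function.
h₂(0.122) = −0.122·log₂0.122 − 0.878·log₂0.878 = 0.5351.
C = 1 − 0.5351 = 0.4649 bits per channel use.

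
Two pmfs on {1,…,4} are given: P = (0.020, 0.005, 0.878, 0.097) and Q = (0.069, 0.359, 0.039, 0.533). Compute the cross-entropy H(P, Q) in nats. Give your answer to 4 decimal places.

H(P,Q) = −Σ p·ln q.
  −0.020·ln(0.069) = 0.05347
  −0.005·ln(0.359) = 0.00512
  −0.878·ln(0.039) = 2.84840
  −0.097·ln(0.533) = 0.06104
H(P,Q) = 2.9680 nats.

2.9680 nats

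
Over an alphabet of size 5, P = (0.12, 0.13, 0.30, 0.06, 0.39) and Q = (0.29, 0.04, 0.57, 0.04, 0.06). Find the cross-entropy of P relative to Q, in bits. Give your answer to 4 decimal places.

2.9229 bits

H(P,Q) = −Σ p·log₂ q.
  −0.12·log₂(0.29) = 0.21431
  −0.13·log₂(0.04) = 0.60370
  −0.30·log₂(0.57) = 0.24329
  −0.06·log₂(0.04) = 0.27863
  −0.39·log₂(0.06) = 1.58297
H(P,Q) = 2.9229 bits.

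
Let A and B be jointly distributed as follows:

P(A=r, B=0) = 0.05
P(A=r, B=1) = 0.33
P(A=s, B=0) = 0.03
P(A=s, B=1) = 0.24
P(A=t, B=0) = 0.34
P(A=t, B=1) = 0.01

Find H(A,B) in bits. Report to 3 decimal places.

1.985 bits

H(A,B) = −Σ p(x,y)·log₂ p(x,y) over all 6 cells.
  cell (r,0): −0.05·log₂0.05 = 0.2161
  cell (r,1): −0.33·log₂0.33 = 0.5278
  cell (s,0): −0.03·log₂0.03 = 0.1518
  cell (s,1): −0.24·log₂0.24 = 0.4941
  cell (t,0): −0.34·log₂0.34 = 0.5292
  cell (t,1): −0.01·log₂0.01 = 0.0664
Sum = 1.985 bits.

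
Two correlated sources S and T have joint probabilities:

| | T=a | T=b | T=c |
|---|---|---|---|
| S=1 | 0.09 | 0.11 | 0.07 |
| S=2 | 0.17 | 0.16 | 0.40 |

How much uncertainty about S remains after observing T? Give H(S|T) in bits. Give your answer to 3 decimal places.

0.791 bits

Chain rule: H(S|T) = H(S,T) − H(T).
Marginals: p(S) = (0.2700, 0.7300), p(T) = (0.2600, 0.2700, 0.4700).
H(S,T) = 2.3179 bits; H(T) = 1.5273 bits.
H(S|T) = 2.3179 − 1.5273 = 0.791 bits.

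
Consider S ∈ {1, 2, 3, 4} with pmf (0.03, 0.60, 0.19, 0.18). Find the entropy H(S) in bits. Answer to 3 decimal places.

1.494 bits

H(S) = −Σ p·log₂ p.
  −(0.03)·log₂(0.03) = 0.1518
  −(0.60)·log₂(0.60) = 0.4422
  −(0.19)·log₂(0.19) = 0.4552
  −(0.18)·log₂(0.18) = 0.4453
Sum: 0.1518 + 0.4422 + 0.4552 + 0.4453 = 1.494 bits.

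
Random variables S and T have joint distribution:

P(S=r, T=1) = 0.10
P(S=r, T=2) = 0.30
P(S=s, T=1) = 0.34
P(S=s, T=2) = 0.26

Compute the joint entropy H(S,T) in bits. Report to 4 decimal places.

H(S,T) = −Σ p(x,y)·log₂ p(x,y) over all 4 cells.
  cell (r,1): −0.10·log₂0.10 = 0.33219
  cell (r,2): −0.30·log₂0.30 = 0.52109
  cell (s,1): −0.34·log₂0.34 = 0.52917
  cell (s,2): −0.26·log₂0.26 = 0.50529
Sum = 1.8877 bits.

1.8877 bits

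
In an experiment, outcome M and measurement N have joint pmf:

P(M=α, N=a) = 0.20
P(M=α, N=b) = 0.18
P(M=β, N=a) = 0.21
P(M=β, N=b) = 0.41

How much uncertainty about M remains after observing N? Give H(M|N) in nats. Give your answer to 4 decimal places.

Marginals: p(M) = (0.3800, 0.6200), p(N) = (0.4100, 0.5900).
H(M|N) = Σ p(N) · H(M|N=·).
  N=a: p=0.4100, H(M|N=a) = 0.6928
  N=b: p=0.5900, H(M|N=b) = 0.6151
Weighted sum = 0.6470 nats.

0.6470 nats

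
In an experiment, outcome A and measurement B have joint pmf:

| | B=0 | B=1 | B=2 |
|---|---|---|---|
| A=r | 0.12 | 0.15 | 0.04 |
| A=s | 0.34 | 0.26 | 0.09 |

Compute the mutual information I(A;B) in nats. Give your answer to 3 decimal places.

0.006 nats

Marginals: p(A) = (0.3100, 0.6900), p(B) = (0.4600, 0.4100, 0.1300).
I(A;B) = H(A) + H(B) − H(A,B).
H(A) = 0.6191, H(B) = 0.9880, H(A,B) = 1.6015.
I(A;B) = 0.6191 + 0.9880 − 1.6015 = 0.006 nats.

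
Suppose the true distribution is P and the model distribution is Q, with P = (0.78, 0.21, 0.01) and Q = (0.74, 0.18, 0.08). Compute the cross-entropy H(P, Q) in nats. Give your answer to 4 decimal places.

H(P,Q) = −Σ p·ln q.
  −0.78·ln(0.74) = 0.23486
  −0.21·ln(0.18) = 0.36011
  −0.01·ln(0.08) = 0.02526
H(P,Q) = 0.6202 nats.

0.6202 nats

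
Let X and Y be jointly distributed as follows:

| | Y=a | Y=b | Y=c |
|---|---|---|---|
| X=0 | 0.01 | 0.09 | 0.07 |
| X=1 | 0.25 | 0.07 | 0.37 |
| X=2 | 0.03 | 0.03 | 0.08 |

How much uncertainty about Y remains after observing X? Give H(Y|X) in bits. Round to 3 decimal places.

Chain rule: H(Y|X) = H(X,Y) − H(X).
Marginals: p(X) = (0.1700, 0.6900, 0.1400), p(Y) = (0.2900, 0.1900, 0.5200).
H(X,Y) = 2.5420 bits; H(X) = 1.2011 bits.
H(Y|X) = 2.5420 − 1.2011 = 1.341 bits.

1.341 bits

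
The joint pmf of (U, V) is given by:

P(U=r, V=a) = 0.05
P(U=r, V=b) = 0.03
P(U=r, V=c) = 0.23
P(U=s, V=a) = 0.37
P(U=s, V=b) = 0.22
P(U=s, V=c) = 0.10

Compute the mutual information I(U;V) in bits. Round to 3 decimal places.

Marginals: p(U) = (0.3100, 0.6900), p(V) = (0.4200, 0.2500, 0.3300).
I(U;V) = Σ p(x,y)·log₂[p(x,y)/(p(x)p(y))].
  (r,a): 0.05·log₂(0.3840) = -0.0690
  (r,b): 0.03·log₂(0.3871) = -0.0411
  (r,c): 0.23·log₂(2.2483) = 0.2688
  (s,a): 0.37·log₂(1.2767) = 0.1304
  (s,b): 0.22·log₂(1.2754) = 0.0772
  (s,c): 0.10·log₂(0.4392) = -0.1187
Sum = 0.248 bits.

0.248 bits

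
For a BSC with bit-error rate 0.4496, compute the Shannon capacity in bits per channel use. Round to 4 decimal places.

0.0073 bits

Binary symmetric channel: C = 1 − h₂(ε) where h₂ is the binary entropy function.
h₂(0.4496) = −0.4496·log₂0.4496 − 0.5504·log₂0.5504 = 0.9927.
C = 1 − 0.9927 = 0.0073 bits per channel use.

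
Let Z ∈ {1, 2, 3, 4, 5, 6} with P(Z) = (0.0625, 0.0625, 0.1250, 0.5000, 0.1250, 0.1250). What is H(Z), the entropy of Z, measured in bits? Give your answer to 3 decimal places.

2.125 bits

H(Z) = −Σ p·log₂ p.
  −(0.0625)·log₂(0.0625) = 0.2500
  −(0.0625)·log₂(0.0625) = 0.2500
  −(0.1250)·log₂(0.1250) = 0.3750
  −(0.5000)·log₂(0.5000) = 0.5000
  −(0.1250)·log₂(0.1250) = 0.3750
  −(0.1250)·log₂(0.1250) = 0.3750
Sum: 0.2500 + 0.2500 + 0.3750 + 0.5000 + 0.3750 + 0.3750 = 2.125 bits.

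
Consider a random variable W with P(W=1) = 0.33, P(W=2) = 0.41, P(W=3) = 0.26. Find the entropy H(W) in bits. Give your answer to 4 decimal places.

H(W) = −Σ p·log₂ p.
  −(0.33)·log₂(0.33) = 0.52782
  −(0.41)·log₂(0.41) = 0.52738
  −(0.26)·log₂(0.26) = 0.50529
Sum: 0.52782 + 0.52738 + 0.50529 = 1.5605 bits.

1.5605 bits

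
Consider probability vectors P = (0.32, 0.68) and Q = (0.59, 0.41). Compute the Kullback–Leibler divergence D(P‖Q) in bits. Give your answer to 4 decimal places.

D(P‖Q) = Σ p·log₂(p/q).
  0.32·log₂(0.32/0.59) = -0.28245
  0.68·log₂(0.68/0.41) = 0.49634
D(P‖Q) = 0.2139 bits.

0.2139 bits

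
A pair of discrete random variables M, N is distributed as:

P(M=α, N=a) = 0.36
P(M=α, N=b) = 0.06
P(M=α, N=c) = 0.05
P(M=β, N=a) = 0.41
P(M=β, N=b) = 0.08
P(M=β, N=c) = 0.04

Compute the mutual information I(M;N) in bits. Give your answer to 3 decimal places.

Marginals: p(M) = (0.4700, 0.5300), p(N) = (0.7700, 0.1400, 0.0900).
I(M;N) = H(M) + H(N) − H(M,N).
H(M) = 0.9974, H(N) = 1.0001, H(M,N) = 1.9949.
I(M;N) = 0.9974 + 1.0001 − 1.9949 = 0.003 bits.

0.003 bits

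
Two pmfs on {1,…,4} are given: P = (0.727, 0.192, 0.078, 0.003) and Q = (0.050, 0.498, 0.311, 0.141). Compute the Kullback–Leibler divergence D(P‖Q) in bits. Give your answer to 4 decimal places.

2.3713 bits

D(P‖Q) = Σ p·log₂(p/q).
  0.727·log₂(0.727/0.050) = 2.80764
  0.192·log₂(0.192/0.498) = -0.26401
  0.078·log₂(0.078/0.311) = -0.15564
  0.003·log₂(0.003/0.141) = -0.01666
D(P‖Q) = 2.3713 bits.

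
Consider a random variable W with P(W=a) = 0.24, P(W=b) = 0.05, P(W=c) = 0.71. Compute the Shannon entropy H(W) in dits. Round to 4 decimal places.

0.3194 dits

H(W) = −Σ p·log₁₀ p.
  −(0.24)·log₁₀(0.24) = 0.14875
  −(0.05)·log₁₀(0.05) = 0.06505
  −(0.71)·log₁₀(0.71) = 0.10561
Sum: 0.14875 + 0.06505 + 0.10561 = 0.3194 dits.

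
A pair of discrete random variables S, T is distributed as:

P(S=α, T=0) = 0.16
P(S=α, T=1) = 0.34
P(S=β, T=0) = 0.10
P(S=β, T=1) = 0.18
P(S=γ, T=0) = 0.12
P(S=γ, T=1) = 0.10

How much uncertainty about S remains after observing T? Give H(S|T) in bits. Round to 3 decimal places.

1.471 bits

Marginals: p(S) = (0.5000, 0.2800, 0.2200), p(T) = (0.3800, 0.6200).
H(S|T) = Σ p(T) · H(S|T=·).
  T=0: p=0.3800, H(S|T=0) = 1.5574
  T=1: p=0.6200, H(S|T=1) = 1.4179
Weighted sum = 1.471 bits.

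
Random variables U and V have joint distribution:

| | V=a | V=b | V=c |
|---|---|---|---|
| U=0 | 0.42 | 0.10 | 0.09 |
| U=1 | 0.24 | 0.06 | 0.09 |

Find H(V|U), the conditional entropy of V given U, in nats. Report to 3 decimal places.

0.871 nats

Marginals: p(U) = (0.6100, 0.3900), p(V) = (0.6600, 0.1600, 0.1800).
H(V|U) = Σ p(U) · H(V|U=·).
  U=0: p=0.6100, H(V|U=0) = 0.8357
  U=1: p=0.3900, H(V|U=1) = 0.9251
Weighted sum = 0.871 nats.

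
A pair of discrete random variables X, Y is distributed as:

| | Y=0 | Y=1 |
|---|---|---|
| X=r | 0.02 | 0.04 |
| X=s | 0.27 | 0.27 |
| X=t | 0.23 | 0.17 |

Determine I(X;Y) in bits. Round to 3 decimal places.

0.010 bits

Marginals: p(X) = (0.0600, 0.5400, 0.4000), p(Y) = (0.5200, 0.4800).
I(X;Y) = H(X) + H(Y) − H(X,Y).
H(X) = 1.2523, H(Y) = 0.9988, H(X,Y) = 2.2409.
I(X;Y) = 1.2523 + 0.9988 − 2.2409 = 0.010 bits.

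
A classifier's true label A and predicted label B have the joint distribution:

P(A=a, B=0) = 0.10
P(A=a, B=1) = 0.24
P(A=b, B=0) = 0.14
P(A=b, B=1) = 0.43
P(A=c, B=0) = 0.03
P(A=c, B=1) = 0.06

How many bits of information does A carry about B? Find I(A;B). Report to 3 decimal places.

Marginals: p(A) = (0.3400, 0.5700, 0.0900), p(B) = (0.2700, 0.7300).
I(A;B) = H(A) + H(B) − H(A,B).
H(A) = 1.3041, H(B) = 0.8415, H(A,B) = 2.1423.
I(A;B) = 1.3041 + 0.8415 − 2.1423 = 0.003 bits.

0.003 bits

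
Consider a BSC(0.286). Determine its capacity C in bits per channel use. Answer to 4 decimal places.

0.1365 bits

Binary symmetric channel: C = 1 − h₂(ε) where h₂ is the binary entropy function.
h₂(0.286) = −0.286·log₂0.286 − 0.714·log₂0.714 = 0.8635.
C = 1 − 0.8635 = 0.1365 bits per channel use.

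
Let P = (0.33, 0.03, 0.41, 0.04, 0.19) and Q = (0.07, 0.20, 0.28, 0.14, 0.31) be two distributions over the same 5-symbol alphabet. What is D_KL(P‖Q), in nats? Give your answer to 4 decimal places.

D(P‖Q) = Σ p·ln(p/q).
  0.33·ln(0.33/0.07) = 0.51170
  0.03·ln(0.03/0.20) = -0.05691
  0.41·ln(0.41/0.28) = 0.15636
  0.04·ln(0.04/0.14) = -0.05011
  0.19·ln(0.19/0.31) = -0.09301
D(P‖Q) = 0.4680 nats.

0.4680 nats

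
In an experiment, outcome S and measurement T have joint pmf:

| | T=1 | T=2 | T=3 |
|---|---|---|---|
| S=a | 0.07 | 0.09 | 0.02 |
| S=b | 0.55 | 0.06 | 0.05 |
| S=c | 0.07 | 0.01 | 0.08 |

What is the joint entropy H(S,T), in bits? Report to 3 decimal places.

H(S,T) = −Σ p(x,y)·log₂ p(x,y) over all 9 cells.
  cell (a,1): −0.07·log₂0.07 = 0.2686
  cell (a,2): −0.09·log₂0.09 = 0.3127
  cell (a,3): −0.02·log₂0.02 = 0.1129
  cell (b,1): −0.55·log₂0.55 = 0.4744
  cell (b,2): −0.06·log₂0.06 = 0.2435
  cell (b,3): −0.05·log₂0.05 = 0.2161
  cell (c,1): −0.07·log₂0.07 = 0.2686
  cell (c,2): −0.01·log₂0.01 = 0.0664
  cell (c,3): −0.08·log₂0.08 = 0.2915
Sum = 2.255 bits.

2.255 bits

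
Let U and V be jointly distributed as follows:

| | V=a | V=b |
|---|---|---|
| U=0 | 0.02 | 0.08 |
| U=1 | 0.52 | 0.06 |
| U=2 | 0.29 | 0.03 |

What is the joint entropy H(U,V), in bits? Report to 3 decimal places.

H(U,V) = −Σ p(x,y)·log₂ p(x,y) over all 6 cells.
  cell (0,a): −0.02·log₂0.02 = 0.1129
  cell (0,b): −0.08·log₂0.08 = 0.2915
  cell (1,a): −0.52·log₂0.52 = 0.4906
  cell (1,b): −0.06·log₂0.06 = 0.2435
  cell (2,a): −0.29·log₂0.29 = 0.5179
  cell (2,b): −0.03·log₂0.03 = 0.1518
Sum = 1.808 bits.

1.808 bits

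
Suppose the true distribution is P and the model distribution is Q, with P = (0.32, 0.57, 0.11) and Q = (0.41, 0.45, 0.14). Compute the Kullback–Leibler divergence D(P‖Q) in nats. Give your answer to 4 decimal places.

0.0289 nats

D(P‖Q) = Σ p·ln(p/q).
  0.32·ln(0.32/0.41) = -0.07931
  0.57·ln(0.57/0.45) = 0.13474
  0.11·ln(0.11/0.14) = -0.02653
D(P‖Q) = 0.0289 nats.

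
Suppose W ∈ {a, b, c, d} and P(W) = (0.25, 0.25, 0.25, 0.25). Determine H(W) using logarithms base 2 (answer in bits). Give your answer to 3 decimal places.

2.000 bits

H(W) = −Σ p·log₂ p.
  −(0.25)·log₂(0.25) = 0.5000
  −(0.25)·log₂(0.25) = 0.5000
  −(0.25)·log₂(0.25) = 0.5000
  −(0.25)·log₂(0.25) = 0.5000
Sum: 0.5000 + 0.5000 + 0.5000 + 0.5000 = 2.000 bits.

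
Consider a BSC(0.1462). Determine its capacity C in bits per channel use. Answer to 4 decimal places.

0.3998 bits

Binary symmetric channel: C = 1 − h₂(ε) where h₂ is the binary entropy function.
h₂(0.1462) = −0.1462·log₂0.1462 − 0.8538·log₂0.8538 = 0.6002.
C = 1 − 0.6002 = 0.3998 bits per channel use.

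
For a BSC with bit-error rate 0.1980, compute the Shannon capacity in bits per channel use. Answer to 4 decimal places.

0.2821 bits

Binary symmetric channel: C = 1 − h₂(ε) where h₂ is the binary entropy function.
h₂(0.1980) = −0.1980·log₂0.1980 − 0.8020·log₂0.8020 = 0.7179.
C = 1 − 0.7179 = 0.2821 bits per channel use.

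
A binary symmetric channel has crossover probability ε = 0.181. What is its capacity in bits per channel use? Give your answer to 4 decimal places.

Binary symmetric channel: C = 1 − h₂(ε) where h₂ is the binary entropy function.
h₂(0.181) = −0.181·log₂0.181 − 0.819·log₂0.819 = 0.6823.
C = 1 − 0.6823 = 0.3177 bits per channel use.

0.3177 bits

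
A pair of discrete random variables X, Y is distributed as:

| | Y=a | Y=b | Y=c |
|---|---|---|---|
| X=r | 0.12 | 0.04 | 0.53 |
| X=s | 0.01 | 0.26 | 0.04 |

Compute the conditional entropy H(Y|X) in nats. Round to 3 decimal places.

0.626 nats

Chain rule: H(Y|X) = H(X,Y) − H(X).
Marginals: p(X) = (0.6900, 0.3100), p(Y) = (0.1300, 0.3000, 0.5700).
H(X,Y) = 1.2447 nats; H(X) = 0.6191 nats.
H(Y|X) = 1.2447 − 0.6191 = 0.626 nats.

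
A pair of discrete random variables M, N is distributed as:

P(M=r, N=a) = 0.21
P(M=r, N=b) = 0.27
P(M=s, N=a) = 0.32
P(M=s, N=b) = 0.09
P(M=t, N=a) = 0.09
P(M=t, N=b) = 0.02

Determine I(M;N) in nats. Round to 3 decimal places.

0.067 nats

Marginals: p(M) = (0.4800, 0.4100, 0.1100), p(N) = (0.6200, 0.3800).
I(M;N) = H(M) + H(N) − H(M,N).
H(M) = 0.9607, H(N) = 0.6641, H(M,N) = 1.5575.
I(M;N) = 0.9607 + 0.6641 − 1.5575 = 0.067 nats.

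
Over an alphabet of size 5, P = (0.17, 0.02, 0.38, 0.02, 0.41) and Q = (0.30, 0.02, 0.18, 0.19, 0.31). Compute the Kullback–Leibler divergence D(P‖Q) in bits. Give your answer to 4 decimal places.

D(P‖Q) = Σ p·log₂(p/q).
  0.17·log₂(0.17/0.30) = -0.13930
  0.02·log₂(0.02/0.02) = 0.00000
  0.38·log₂(0.38/0.18) = 0.40964
  0.02·log₂(0.02/0.19) = -0.06496
  0.41·log₂(0.41/0.31) = 0.16538
D(P‖Q) = 0.3708 bits.

0.3708 bits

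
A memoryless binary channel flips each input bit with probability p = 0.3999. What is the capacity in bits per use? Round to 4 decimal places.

Binary symmetric channel: C = 1 − h₂(ε) where h₂ is the binary entropy function.
h₂(0.3999) = −0.3999·log₂0.3999 − 0.6001·log₂0.6001 = 0.9709.
C = 1 − 0.9709 = 0.0291 bits per channel use.

0.0291 bits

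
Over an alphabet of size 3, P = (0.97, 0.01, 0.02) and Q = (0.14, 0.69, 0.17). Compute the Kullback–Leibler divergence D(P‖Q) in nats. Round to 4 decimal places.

1.7924 nats

D(P‖Q) = Σ p·ln(p/q).
  0.97·ln(0.97/0.14) = 1.87758
  0.01·ln(0.01/0.69) = -0.04234
  0.02·ln(0.02/0.17) = -0.04280
D(P‖Q) = 1.7924 nats.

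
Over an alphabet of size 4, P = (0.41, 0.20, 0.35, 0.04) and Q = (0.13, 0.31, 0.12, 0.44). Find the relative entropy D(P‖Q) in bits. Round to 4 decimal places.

0.9551 bits

D(P‖Q) = Σ p·log₂(p/q).
  0.41·log₂(0.41/0.13) = 0.67942
  0.20·log₂(0.20/0.31) = -0.12645
  0.35·log₂(0.35/0.12) = 0.54051
  0.04·log₂(0.04/0.44) = -0.13838
D(P‖Q) = 0.9551 bits.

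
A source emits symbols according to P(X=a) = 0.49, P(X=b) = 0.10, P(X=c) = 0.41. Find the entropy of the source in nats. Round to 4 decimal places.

0.9454 nats

H(X) = −Σ p·ln p.
  −(0.49)·ln(0.49) = 0.34954
  −(0.10)·ln(0.10) = 0.23026
  −(0.41)·ln(0.41) = 0.36556
Sum: 0.34954 + 0.23026 + 0.36556 = 0.9454 nats.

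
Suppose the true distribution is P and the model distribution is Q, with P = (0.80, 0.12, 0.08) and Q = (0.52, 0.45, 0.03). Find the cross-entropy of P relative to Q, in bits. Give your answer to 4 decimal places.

H(P,Q) = −Σ p·log₂ q.
  −0.80·log₂(0.52) = 0.75473
  −0.12·log₂(0.45) = 0.13824
  −0.08·log₂(0.03) = 0.40471
H(P,Q) = 1.2977 bits.

1.2977 bits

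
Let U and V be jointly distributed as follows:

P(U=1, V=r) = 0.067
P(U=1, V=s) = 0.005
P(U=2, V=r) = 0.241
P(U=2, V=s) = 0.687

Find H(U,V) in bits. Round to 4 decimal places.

1.1663 bits

H(U,V) = −Σ p(x,y)·log₂ p(x,y) over all 4 cells.
  cell (1,r): −0.067·log₂0.067 = 0.26128
  cell (1,s): −0.005·log₂0.005 = 0.03822
  cell (2,r): −0.241·log₂0.241 = 0.49475
  cell (2,s): −0.687·log₂0.687 = 0.37209
Sum = 1.1663 bits.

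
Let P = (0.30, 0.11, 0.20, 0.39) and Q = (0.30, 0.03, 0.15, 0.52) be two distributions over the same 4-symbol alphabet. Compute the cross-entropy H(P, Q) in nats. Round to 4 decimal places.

1.3814 nats

H(P,Q) = −Σ p·ln q.
  −0.30·ln(0.30) = 0.36119
  −0.11·ln(0.03) = 0.38572
  −0.20·ln(0.15) = 0.37942
  −0.39·ln(0.52) = 0.25503
H(P,Q) = 1.3814 nats.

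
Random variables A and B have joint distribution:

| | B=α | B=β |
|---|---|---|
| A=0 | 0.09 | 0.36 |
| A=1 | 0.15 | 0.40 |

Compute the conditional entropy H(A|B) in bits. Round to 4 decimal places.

Marginals: p(A) = (0.4500, 0.5500), p(B) = (0.2400, 0.7600).
H(A|B) = Σ p(B) · H(A|B=·).
  B=α: p=0.2400, H(A|B=α) = 0.9544
  B=β: p=0.7600, H(A|B=β) = 0.9980
Weighted sum = 0.9875 bits.

0.9875 bits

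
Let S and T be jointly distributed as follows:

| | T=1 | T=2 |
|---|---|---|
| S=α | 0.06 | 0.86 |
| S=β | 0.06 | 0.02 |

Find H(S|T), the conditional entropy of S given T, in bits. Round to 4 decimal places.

0.2577 bits

Marginals: p(S) = (0.9200, 0.0800), p(T) = (0.1200, 0.8800).
H(S|T) = Σ p(T) · H(S|T=·).
  T=1: p=0.1200, H(S|T=1) = 1.0000
  T=2: p=0.8800, H(S|T=2) = 0.1565
Weighted sum = 0.2577 bits.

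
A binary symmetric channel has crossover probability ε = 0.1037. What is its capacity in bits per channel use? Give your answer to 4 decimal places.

0.5194 bits

Binary symmetric channel: C = 1 − h₂(ε) where h₂ is the binary entropy function.
h₂(0.1037) = −0.1037·log₂0.1037 − 0.8963·log₂0.8963 = 0.4806.
C = 1 − 0.4806 = 0.5194 bits per channel use.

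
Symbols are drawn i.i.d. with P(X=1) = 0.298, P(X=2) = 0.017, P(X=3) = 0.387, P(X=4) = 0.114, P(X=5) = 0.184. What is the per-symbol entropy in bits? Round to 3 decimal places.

H(X) = −Σ p·log₂ p.
  −(0.298)·log₂(0.298) = 0.5205
  −(0.017)·log₂(0.017) = 0.0999
  −(0.387)·log₂(0.387) = 0.5300
  −(0.114)·log₂(0.114) = 0.3571
  −(0.184)·log₂(0.184) = 0.4494
Sum: 0.5205 + 0.0999 + 0.5300 + 0.3571 + 0.4494 = 1.957 bits.

1.957 bits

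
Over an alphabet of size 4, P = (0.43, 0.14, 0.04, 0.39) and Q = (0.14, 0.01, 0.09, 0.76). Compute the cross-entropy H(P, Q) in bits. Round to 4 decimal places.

2.4432 bits

H(P,Q) = −Σ p·log₂ q.
  −0.43·log₂(0.14) = 1.21970
  −0.14·log₂(0.01) = 0.93014
  −0.04·log₂(0.09) = 0.13896
  −0.39·log₂(0.76) = 0.15441
H(P,Q) = 2.4432 bits.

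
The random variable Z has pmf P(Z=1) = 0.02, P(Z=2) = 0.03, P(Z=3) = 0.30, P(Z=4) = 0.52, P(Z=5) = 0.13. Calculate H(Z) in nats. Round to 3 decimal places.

1.150 nats

H(Z) = −Σ p·ln p.
  −(0.02)·ln(0.02) = 0.0782
  −(0.03)·ln(0.03) = 0.1052
  −(0.30)·ln(0.30) = 0.3612
  −(0.52)·ln(0.52) = 0.3400
  −(0.13)·ln(0.13) = 0.2652
Sum: 0.0782 + 0.1052 + 0.3612 + 0.3400 + 0.2652 = 1.150 nats.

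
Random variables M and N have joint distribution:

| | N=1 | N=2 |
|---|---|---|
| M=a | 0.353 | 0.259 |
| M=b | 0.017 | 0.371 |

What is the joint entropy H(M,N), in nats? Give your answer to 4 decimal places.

1.1546 nats

H(M,N) = −Σ p(x,y)·ln p(x,y) over all 4 cells.
  cell (a,1): −0.353·ln0.353 = 0.36757
  cell (a,2): −0.259·ln0.259 = 0.34989
  cell (b,1): −0.017·ln0.017 = 0.06927
  cell (b,2): −0.371·ln0.371 = 0.36787
Sum = 1.1546 nats.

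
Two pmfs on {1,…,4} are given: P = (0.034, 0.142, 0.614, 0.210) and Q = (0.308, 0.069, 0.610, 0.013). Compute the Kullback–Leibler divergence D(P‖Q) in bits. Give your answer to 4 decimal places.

0.8884 bits

D(P‖Q) = Σ p·log₂(p/q).
  0.034·log₂(0.034/0.308) = -0.10810
  0.142·log₂(0.142/0.069) = 0.14785
  0.614·log₂(0.614/0.610) = 0.00579
  0.210·log₂(0.210/0.013) = 0.84290
D(P‖Q) = 0.8884 bits.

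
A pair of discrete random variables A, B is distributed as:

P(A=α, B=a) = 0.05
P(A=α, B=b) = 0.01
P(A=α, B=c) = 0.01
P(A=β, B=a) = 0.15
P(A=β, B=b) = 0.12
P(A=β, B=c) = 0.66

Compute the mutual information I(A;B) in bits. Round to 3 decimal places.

Marginals: p(A) = (0.0700, 0.9300), p(B) = (0.2000, 0.1300, 0.6700).
I(A;B) = H(A) + H(B) − H(A,B).
H(A) = 0.3659, H(B) = 1.2341, H(A,B) = 1.5222.
I(A;B) = 0.3659 + 1.2341 − 1.5222 = 0.078 bits.

0.078 bits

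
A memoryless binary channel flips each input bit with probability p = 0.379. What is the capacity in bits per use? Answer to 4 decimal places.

0.0427 bits

Binary symmetric channel: C = 1 − h₂(ε) where h₂ is the binary entropy function.
h₂(0.379) = −0.379·log₂0.379 − 0.621·log₂0.621 = 0.9573.
C = 1 − 0.9573 = 0.0427 bits per channel use.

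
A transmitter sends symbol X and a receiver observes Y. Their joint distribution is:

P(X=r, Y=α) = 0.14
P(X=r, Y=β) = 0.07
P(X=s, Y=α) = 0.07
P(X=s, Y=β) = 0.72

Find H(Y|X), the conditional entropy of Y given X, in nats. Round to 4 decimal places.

0.3701 nats

Marginals: p(X) = (0.2100, 0.7900), p(Y) = (0.2100, 0.7900).
H(Y|X) = Σ p(X) · H(Y|X=·).
  X=r: p=0.2100, H(Y|X=r) = 0.6365
  X=s: p=0.7900, H(Y|X=s) = 0.2993
Weighted sum = 0.3701 nats.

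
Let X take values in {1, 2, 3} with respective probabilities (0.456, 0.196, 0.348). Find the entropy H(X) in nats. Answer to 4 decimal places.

1.0448 nats

H(X) = −Σ p·ln p.
  −(0.456)·ln(0.456) = 0.35808
  −(0.196)·ln(0.196) = 0.31941
  −(0.348)·ln(0.348) = 0.36733
Sum: 0.35808 + 0.31941 + 0.36733 = 1.0448 nats.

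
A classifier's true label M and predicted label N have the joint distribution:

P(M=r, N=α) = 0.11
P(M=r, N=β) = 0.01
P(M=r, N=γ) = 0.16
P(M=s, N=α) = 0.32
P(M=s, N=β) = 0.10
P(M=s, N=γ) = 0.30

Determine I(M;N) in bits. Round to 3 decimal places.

0.026 bits

Marginals: p(M) = (0.2800, 0.7200), p(N) = (0.4300, 0.1100, 0.4600).
I(M;N) = Σ p(x,y)·log₂[p(x,y)/(p(x)p(y))].
  (r,α): 0.11·log₂(0.9136) = -0.0143
  (r,β): 0.01·log₂(0.3247) = -0.0162
  (r,γ): 0.16·log₂(1.2422) = 0.0501
  (s,α): 0.32·log₂(1.0336) = 0.0153
  (s,β): 0.10·log₂(1.2626) = 0.0336
  (s,γ): 0.30·log₂(0.9058) = -0.0428
Sum = 0.026 bits.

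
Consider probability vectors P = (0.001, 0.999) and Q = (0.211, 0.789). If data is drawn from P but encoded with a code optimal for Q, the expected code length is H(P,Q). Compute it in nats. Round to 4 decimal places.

0.2383 nats

H(P,Q) = −Σ p·ln q.
  −0.001·ln(0.211) = 0.00156
  −0.999·ln(0.789) = 0.23675
H(P,Q) = 0.2383 nats.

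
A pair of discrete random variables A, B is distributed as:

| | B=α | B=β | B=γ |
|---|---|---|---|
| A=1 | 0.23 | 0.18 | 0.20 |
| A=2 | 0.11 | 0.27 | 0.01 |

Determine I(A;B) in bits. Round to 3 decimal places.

0.161 bits

Marginals: p(A) = (0.6100, 0.3900), p(B) = (0.3400, 0.4500, 0.2100).
I(A;B) = Σ p(x,y)·log₂[p(x,y)/(p(x)p(y))].
  (1,α): 0.23·log₂(1.1090) = 0.0343
  (1,β): 0.18·log₂(0.6557) = -0.1096
  (1,γ): 0.20·log₂(1.5613) = 0.1285
  (2,α): 0.11·log₂(0.8296) = -0.0297
  (2,β): 0.27·log₂(1.5385) = 0.1678
  (2,γ): 0.01·log₂(0.1221) = -0.0303
Sum = 0.161 bits.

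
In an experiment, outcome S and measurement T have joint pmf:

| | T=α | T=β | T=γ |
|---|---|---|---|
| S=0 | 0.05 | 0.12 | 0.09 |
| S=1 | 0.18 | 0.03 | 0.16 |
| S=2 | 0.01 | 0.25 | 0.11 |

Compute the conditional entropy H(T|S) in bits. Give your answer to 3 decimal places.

Chain rule: H(T|S) = H(S,T) − H(S).
Marginals: p(S) = (0.2600, 0.3700, 0.3700), p(T) = (0.2400, 0.4000, 0.3600).
H(S,T) = 2.8326 bits; H(S) = 1.5667 bits.
H(T|S) = 2.8326 − 1.5667 = 1.266 bits.

1.266 bits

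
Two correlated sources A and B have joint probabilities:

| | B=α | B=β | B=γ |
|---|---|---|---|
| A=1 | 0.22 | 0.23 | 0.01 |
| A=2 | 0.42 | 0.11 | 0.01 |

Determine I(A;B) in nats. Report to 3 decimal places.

0.050 nats

Marginals: p(A) = (0.4600, 0.5400), p(B) = (0.6400, 0.3400, 0.0200).
I(A;B) = H(A) + H(B) − H(A,B).
H(A) = 0.6899, H(B) = 0.7307, H(A,B) = 1.3704.
I(A;B) = 0.6899 + 0.7307 − 1.3704 = 0.050 nats.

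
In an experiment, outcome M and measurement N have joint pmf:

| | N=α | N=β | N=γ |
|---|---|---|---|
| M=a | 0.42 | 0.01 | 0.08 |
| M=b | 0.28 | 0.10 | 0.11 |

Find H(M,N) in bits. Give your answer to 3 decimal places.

H(M,N) = −Σ p(x,y)·log₂ p(x,y) over all 6 cells.
  cell (a,α): −0.42·log₂0.42 = 0.5256
  cell (a,β): −0.01·log₂0.01 = 0.0664
  cell (a,γ): −0.08·log₂0.08 = 0.2915
  cell (b,α): −0.28·log₂0.28 = 0.5142
  cell (b,β): −0.10·log₂0.10 = 0.3322
  cell (b,γ): −0.11·log₂0.11 = 0.3503
Sum = 2.080 bits.

2.080 bits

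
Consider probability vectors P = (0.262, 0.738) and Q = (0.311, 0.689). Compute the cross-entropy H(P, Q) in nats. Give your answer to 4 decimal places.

0.5809 nats

H(P,Q) = −Σ p·ln q.
  −0.262·ln(0.311) = 0.30601
  −0.738·ln(0.689) = 0.27492
H(P,Q) = 0.5809 nats.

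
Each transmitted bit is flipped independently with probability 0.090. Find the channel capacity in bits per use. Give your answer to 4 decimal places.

0.5635 bits

Binary symmetric channel: C = 1 − h₂(ε) where h₂ is the binary entropy function.
h₂(0.090) = −0.090·log₂0.090 − 0.910·log₂0.910 = 0.4365.
C = 1 − 0.4365 = 0.5635 bits per channel use.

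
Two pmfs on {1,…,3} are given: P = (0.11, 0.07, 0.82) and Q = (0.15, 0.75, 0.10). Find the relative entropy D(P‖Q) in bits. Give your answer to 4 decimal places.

2.2005 bits

D(P‖Q) = Σ p·log₂(p/q).
  0.11·log₂(0.11/0.15) = -0.04922
  0.07·log₂(0.07/0.75) = -0.23950
  0.82·log₂(0.82/0.10) = 2.48921
D(P‖Q) = 2.2005 bits.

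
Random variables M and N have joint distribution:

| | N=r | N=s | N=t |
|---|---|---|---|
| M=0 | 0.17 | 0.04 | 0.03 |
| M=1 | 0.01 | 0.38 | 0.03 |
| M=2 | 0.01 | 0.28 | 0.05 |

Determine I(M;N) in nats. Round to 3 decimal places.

Marginals: p(M) = (0.2400, 0.4200, 0.3400), p(N) = (0.1900, 0.7000, 0.1100).
I(M;N) = Σ p(x,y)·ln[p(x,y)/(p(x)p(y))].
  (0,r): 0.17·ln(3.7281) = 0.2237
  (0,s): 0.04·ln(0.2381) = -0.0574
  (0,t): 0.03·ln(1.1364) = 0.0038
  (1,r): 0.01·ln(0.1253) = -0.0208
  (1,s): 0.38·ln(1.2925) = 0.0975
  (1,t): 0.03·ln(0.6494) = -0.0130
  (2,r): 0.01·ln(0.1548) = -0.0187
  (2,s): 0.28·ln(1.1765) = 0.0455
  (2,t): 0.05·ln(1.3369) = 0.0145
Sum = 0.275 nats.

0.275 nats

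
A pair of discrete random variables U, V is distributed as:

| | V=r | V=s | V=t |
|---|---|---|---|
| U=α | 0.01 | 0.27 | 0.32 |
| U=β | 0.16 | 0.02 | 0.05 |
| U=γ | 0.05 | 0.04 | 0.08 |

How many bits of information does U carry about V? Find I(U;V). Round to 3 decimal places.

Marginals: p(U) = (0.6000, 0.2300, 0.1700), p(V) = (0.2200, 0.3300, 0.4500).
I(U;V) = H(U) + H(V) − H(U,V).
H(U) = 1.3644, H(V) = 1.5268, H(U,V) = 2.5478.
I(U;V) = 1.3644 + 1.5268 − 2.5478 = 0.343 bits.

0.343 bits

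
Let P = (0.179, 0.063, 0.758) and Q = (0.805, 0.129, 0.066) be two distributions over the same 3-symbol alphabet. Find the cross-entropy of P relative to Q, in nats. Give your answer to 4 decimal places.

H(P,Q) = −Σ p·ln q.
  −0.179·ln(0.805) = 0.03883
  −0.063·ln(0.129) = 0.12902
  −0.758·ln(0.066) = 2.06032
H(P,Q) = 2.2282 nats.

2.2282 nats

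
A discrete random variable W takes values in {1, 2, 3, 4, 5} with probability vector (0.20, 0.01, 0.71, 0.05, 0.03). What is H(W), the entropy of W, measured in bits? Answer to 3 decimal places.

1.250 bits

H(W) = −Σ p·log₂ p.
  −(0.20)·log₂(0.20) = 0.4644
  −(0.01)·log₂(0.01) = 0.0664
  −(0.71)·log₂(0.71) = 0.3508
  −(0.05)·log₂(0.05) = 0.2161
  −(0.03)·log₂(0.03) = 0.1518
Sum: 0.4644 + 0.0664 + 0.3508 + 0.2161 + 0.1518 = 1.250 bits.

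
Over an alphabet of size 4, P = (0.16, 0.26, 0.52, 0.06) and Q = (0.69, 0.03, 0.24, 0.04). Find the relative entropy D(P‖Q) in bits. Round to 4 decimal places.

D(P‖Q) = Σ p·log₂(p/q).
  0.16·log₂(0.16/0.69) = -0.33736
  0.26·log₂(0.26/0.03) = 0.81002
  0.52·log₂(0.52/0.24) = 0.58005
  0.06·log₂(0.06/0.04) = 0.03510
D(P‖Q) = 1.0878 bits.

1.0878 bits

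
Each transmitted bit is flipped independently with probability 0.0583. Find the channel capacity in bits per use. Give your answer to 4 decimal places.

Binary symmetric channel: C = 1 − h₂(ε) where h₂ is the binary entropy function.
h₂(0.0583) = −0.0583·log₂0.0583 − 0.9417·log₂0.9417 = 0.3207.
C = 1 − 0.3207 = 0.6793 bits per channel use.

0.6793 bits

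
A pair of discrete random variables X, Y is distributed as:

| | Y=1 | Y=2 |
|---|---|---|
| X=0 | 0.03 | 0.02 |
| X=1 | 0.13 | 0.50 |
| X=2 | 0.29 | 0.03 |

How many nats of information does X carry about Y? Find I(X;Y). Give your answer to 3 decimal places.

Marginals: p(X) = (0.0500, 0.6300, 0.3200), p(Y) = (0.4500, 0.5500).
I(X;Y) = Σ p(x,y)·ln[p(x,y)/(p(x)p(y))].
  (0,1): 0.03·ln(1.3333) = 0.0086
  (0,2): 0.02·ln(0.7273) = -0.0064
  (1,1): 0.13·ln(0.4586) = -0.1014
  (1,2): 0.50·ln(1.4430) = 0.1834
  (2,1): 0.29·ln(2.0139) = 0.2030
  (2,2): 0.03·ln(0.1705) = -0.0531
Sum = 0.234 nats.

0.234 nats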